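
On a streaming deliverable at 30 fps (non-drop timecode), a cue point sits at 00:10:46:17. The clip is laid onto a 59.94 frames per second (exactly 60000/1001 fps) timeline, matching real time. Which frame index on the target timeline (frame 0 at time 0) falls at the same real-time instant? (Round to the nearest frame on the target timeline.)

frame 38755

Source frame index: (0×3600 + 10×60 + 46) × 30 + 17 = 19397.
Real time: 19397 / (30) = 19397/30 s.
Target frame: (19397/30) × (60000/1001) = 5542000/143 ≈ 38755.245 → 38755.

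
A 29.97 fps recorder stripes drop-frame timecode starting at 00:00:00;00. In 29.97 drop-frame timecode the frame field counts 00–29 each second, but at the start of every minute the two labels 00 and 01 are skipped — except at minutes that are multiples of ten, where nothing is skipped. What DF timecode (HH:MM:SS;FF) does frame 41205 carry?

00:22:54;25

Ten DF minutes hold 17982 frames, so frame 41205 lies in block 2 (frames 35964–53945) with 5241 frames into that block.
The block's first minute is 1800 frames and the rest 1798 each; 5241 frames reaches minute 2, so 2 × 18 + 2 × 2 = 40 labels have been skipped so far.
Adding those back, label number 41205 + 40 = 41245 at 30 labels/s is 1374 s + 25 f = 0 h 22 min 54 s frame 25, i.e. 00:22:54;25.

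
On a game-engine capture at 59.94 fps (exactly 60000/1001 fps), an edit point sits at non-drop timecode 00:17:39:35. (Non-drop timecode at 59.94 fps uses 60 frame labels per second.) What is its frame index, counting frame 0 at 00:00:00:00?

Total seconds to the label: (0 × 3600 + 17 × 60 + 39) = 1059.
Frame index = 1059 × 60 + 35 = 63575.

63575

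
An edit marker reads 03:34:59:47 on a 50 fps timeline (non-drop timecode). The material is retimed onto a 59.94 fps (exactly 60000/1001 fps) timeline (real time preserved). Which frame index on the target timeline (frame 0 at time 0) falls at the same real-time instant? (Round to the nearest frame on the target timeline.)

Source frame index: (3×3600 + 34×60 + 59) × 50 + 47 = 644997.
Real time: 644997 / (50) = 644997/50 s.
Target frame: (644997/50) × (60000/1001) = 773996400/1001 ≈ 773223.177 → 773223.

frame 773223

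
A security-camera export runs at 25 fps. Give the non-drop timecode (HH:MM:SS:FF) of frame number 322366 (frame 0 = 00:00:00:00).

03:34:54:16

322366 ÷ 25 = 12894 full seconds, remainder 16 frames.
12894 s = 3 h 34 min 54 s.
Timecode: 03:34:54:16.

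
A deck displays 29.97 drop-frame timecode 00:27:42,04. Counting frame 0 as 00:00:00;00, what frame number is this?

49814

As if non-drop at 30 labels/s: (0 × 3600 + 27 × 60 + 42) × 30 + 4 = 49864.
Minute boundaries passed: 27; those not divisible by 10: 27 − 2 = 25; dropped labels = 2 × 25 = 50.
Actual frame index = 49864 − 50 = 49814.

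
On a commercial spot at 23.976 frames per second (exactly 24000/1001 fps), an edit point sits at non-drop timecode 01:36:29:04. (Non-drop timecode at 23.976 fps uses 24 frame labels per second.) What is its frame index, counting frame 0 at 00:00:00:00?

Total seconds to the label: (1 × 3600 + 36 × 60 + 29) = 5789.
Frame index = 5789 × 24 + 4 = 138940.

138940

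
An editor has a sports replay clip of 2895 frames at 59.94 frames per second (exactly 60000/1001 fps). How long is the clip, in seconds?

Running time = 2895 / (60000/1001) = 48.29825 s.

48.29825 seconds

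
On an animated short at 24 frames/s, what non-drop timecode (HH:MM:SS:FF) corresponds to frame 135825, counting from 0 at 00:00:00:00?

01:34:19:09

135825 ÷ 24 = 5659 full seconds, remainder 9 frames.
5659 s = 1 h 34 min 19 s.
Timecode: 01:34:19:09.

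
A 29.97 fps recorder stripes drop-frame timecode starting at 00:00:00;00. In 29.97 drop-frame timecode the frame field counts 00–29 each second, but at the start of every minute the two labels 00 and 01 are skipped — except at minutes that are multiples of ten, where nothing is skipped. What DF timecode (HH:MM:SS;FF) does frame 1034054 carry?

Ten DF minutes hold 17982 frames, so frame 1034054 lies in block 57 (frames 1024974–1042955) with 9080 frames into that block.
The block's first minute is 1800 frames and the rest 1798 each; 9080 frames reaches minute 5, so 57 × 18 + 5 × 2 = 1036 labels have been skipped so far.
Adding those back, label number 1034054 + 1036 = 1035090 at 30 labels/s is 34503 s + 0 f = 9 h 35 min 3 s frame 0, i.e. 09:35:03;00.

09:35:03;00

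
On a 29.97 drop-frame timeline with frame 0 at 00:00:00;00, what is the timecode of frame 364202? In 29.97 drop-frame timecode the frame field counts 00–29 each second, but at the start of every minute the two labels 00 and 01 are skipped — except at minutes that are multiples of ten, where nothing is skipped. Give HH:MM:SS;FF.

Ten DF minutes hold 17982 frames, so frame 364202 lies in block 20 (frames 359640–377621) with 4562 frames into that block.
The block's first minute is 1800 frames and the rest 1798 each; 4562 frames reaches minute 2, so 20 × 18 + 2 × 2 = 364 labels have been skipped so far.
Adding those back, label number 364202 + 364 = 364566 at 30 labels/s is 12152 s + 6 f = 3 h 22 min 32 s frame 6, i.e. 03:22:32;06.

03:22:32;06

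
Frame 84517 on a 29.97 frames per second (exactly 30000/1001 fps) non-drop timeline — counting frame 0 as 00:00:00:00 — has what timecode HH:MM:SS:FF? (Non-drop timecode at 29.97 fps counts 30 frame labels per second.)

00:46:57:07

84517 ÷ 30 = 2817 full seconds, remainder 7 frames.
2817 s = 0 h 46 min 57 s.
Timecode: 00:46:57:07.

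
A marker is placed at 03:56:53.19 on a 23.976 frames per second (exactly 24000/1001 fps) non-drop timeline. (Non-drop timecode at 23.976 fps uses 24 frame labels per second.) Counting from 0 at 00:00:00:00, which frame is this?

frame 341131

Total seconds to the label: (3 × 3600 + 56 × 60 + 53) = 14213.
Frame index = 14213 × 24 + 19 = 341131.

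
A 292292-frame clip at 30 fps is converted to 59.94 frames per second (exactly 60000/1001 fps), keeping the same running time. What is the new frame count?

Target frames = source frames × (target rate / source rate) = 292292 × (60000/1001)/(30) = 292292 × 2000/1001 = 584000.

584000 frames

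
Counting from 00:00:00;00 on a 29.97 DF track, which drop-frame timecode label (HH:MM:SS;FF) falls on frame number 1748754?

Ten DF minutes hold 17982 frames, so frame 1748754 lies in block 97 (frames 1744254–1762235) with 4500 frames into that block.
The block's first minute is 1800 frames and the rest 1798 each; 4500 frames reaches minute 2, so 97 × 18 + 2 × 2 = 1750 labels have been skipped so far.
Adding those back, label number 1748754 + 1750 = 1750504 at 30 labels/s is 58350 s + 4 f = 16 h 12 min 30 s frame 4, i.e. 16:12:30;04.

16:12:30;04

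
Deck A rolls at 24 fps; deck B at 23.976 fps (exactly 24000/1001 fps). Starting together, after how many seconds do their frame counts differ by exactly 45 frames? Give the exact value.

The gap grows by |24000/1001 − 24| = 24/1001 frames per second.
Time for a 45-frame gap: 45 ÷ (24/1001) = 1876.875 s.

1876.875 seconds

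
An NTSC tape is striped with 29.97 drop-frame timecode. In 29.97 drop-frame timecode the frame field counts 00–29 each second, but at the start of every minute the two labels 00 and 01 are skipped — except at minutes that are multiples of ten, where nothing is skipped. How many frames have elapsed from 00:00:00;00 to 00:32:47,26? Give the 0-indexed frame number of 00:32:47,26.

58978

As if non-drop at 30 labels/s: (0 × 3600 + 32 × 60 + 47) × 30 + 26 = 59036.
Minute boundaries passed: 32; those not divisible by 10: 32 − 3 = 29; dropped labels = 2 × 29 = 58.
Actual frame index = 59036 − 58 = 58978.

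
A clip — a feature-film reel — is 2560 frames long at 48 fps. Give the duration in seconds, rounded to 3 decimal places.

Running time = 2560 × 1/48 = 160/3 s ≈ 53.333 s.

53.333 seconds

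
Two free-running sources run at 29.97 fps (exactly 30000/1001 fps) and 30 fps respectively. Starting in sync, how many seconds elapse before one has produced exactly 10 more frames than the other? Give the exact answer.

The gap grows by |30 − 30000/1001| = 30/1001 frames per second.
Time for a 10-frame gap: 10 ÷ (30/1001) = 1001/3 s.

1001/3 seconds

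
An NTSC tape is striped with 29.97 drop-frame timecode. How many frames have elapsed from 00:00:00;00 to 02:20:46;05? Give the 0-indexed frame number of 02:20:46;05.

253133

Complete 10-minute blocks: 14, each 17982 frames → 251748.
Remaining 0 whole minutes in the current block: 0 frames.
Within the current minute: 46 × 30 + 5 = 1385. Total = 251748 + 0 + 1385 = 253133.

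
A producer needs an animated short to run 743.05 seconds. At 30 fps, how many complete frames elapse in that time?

Frames = 743.05 × 30 = 44583/2 ≈ 22291.5000.
Complete frames: 22291.

22291 frames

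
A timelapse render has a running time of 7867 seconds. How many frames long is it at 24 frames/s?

Frames = 7867 × 24 = 188808.

188808 frames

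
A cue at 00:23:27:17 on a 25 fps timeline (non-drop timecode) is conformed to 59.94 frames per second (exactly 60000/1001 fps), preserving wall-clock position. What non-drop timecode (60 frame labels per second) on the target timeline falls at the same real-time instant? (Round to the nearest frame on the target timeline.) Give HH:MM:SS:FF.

00:23:26:16

Source frame index: (0×3600 + 23×60 + 27) × 25 + 17 = 35192.
Real time: 35192 / (25) = 35192/25 s.
Target frame: (35192/25) × (60000/1001) = 84460800/1001 ≈ 84376.424 → 84376.
At 60 labels/s: frame 84376 → 00:23:26:16.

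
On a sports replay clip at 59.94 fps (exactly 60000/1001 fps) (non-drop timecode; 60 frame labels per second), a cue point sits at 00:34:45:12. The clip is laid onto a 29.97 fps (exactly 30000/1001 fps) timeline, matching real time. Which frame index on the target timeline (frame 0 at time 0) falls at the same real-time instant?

frame 62556

Source frame index: (0×3600 + 34×60 + 45) × 60 + 12 = 125112.
Real time: 125112 / (60000/1001) = 5218213/2500 s.
Target frame: (5218213/2500) × (30000/1001) = 62556.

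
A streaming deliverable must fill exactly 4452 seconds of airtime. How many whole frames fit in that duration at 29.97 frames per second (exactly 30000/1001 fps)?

133426 frames

Frames = 4452 × 30000/1001 = 19080000/143 ≈ 133426.5734.
Complete frames: 133426.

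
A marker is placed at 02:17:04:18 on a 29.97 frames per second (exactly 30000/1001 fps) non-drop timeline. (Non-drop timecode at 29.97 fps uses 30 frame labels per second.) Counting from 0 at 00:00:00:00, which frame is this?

frame 246738

Total seconds to the label: (2 × 3600 + 17 × 60 + 4) = 8224.
Frame index = 8224 × 30 + 18 = 246738.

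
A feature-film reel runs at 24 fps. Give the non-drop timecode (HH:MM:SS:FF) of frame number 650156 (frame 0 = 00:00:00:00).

07:31:29:20

650156 ÷ 24 = 27089 full seconds, remainder 20 frames.
27089 s = 7 h 31 min 29 s.
Timecode: 07:31:29:20.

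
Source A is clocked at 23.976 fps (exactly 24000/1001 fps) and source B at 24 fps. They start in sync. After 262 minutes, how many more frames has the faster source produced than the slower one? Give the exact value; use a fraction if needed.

377280/1001 frames

262 min = 15720 s.
A emits 24000/1001 × 15720 = 377280000/1001 frames; B emits 24 × 15720 = 377280.
Difference = 377280/1001 frames (≈ 376.9031); B is ahead of A.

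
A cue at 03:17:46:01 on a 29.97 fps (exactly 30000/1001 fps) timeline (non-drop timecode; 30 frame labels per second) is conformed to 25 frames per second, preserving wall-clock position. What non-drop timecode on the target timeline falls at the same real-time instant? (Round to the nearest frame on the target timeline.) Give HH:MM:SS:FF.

03:17:57:22

Source frame index: (3×3600 + 17×60 + 46) × 30 + 1 = 355981.
Real time: 355981 / (30000/1001) = 356336981/30000 s.
Target frame: (356336981/30000) × (25) = 356336981/1200 ≈ 296947.484 → 296947.
At 25 labels/s: frame 296947 → 03:17:57:22.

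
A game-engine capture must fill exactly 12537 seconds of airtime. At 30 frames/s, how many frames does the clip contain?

Frames = 12537 × 30 = 376110.

376110 frames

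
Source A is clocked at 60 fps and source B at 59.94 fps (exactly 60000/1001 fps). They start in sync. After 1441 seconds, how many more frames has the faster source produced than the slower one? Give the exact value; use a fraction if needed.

A emits 60 × 1441 = 86460 frames; B emits 60000/1001 × 1441 = 7860000/91.
Difference = 7860/91 frames (≈ 86.3736); B is behind A.

7860/91 frames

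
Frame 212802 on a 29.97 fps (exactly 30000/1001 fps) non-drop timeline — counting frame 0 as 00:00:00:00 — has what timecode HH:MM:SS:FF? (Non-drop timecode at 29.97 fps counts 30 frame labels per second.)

01:58:13:12

212802 ÷ 30 = 7093 full seconds, remainder 12 frames.
7093 s = 1 h 58 min 13 s.
Timecode: 01:58:13:12.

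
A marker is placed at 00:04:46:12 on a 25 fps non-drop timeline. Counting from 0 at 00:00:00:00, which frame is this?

7162

Total seconds to the label: (0 × 3600 + 4 × 60 + 46) = 286.
Frame index = 286 × 25 + 12 = 7162.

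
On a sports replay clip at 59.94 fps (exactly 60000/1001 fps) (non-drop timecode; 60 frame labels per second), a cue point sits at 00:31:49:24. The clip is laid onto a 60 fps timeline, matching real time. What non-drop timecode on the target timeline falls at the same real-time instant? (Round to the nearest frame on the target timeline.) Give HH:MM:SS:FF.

Source frame index: (0×3600 + 31×60 + 49) × 60 + 24 = 114564.
Real time: 114564 / (60000/1001) = 9556547/5000 s.
Target frame: (9556547/5000) × (60) = 28669641/250 ≈ 114678.564 → 114679.
At 60 labels/s: frame 114679 → 00:31:51:19.

00:31:51:19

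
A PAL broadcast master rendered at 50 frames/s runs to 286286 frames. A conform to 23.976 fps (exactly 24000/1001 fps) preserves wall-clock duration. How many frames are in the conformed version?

Target frames = source frames × (target rate / source rate) = 286286 × (24000/1001)/(50) = 286286 × 480/1001 = 137280.

137280 frames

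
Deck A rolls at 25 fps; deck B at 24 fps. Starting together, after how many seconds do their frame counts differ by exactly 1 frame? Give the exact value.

1 seconds

The gap grows by |24 − 25| = 1 frame per second.
Time for a 1-frame gap: 1 ÷ (1) = 1 s.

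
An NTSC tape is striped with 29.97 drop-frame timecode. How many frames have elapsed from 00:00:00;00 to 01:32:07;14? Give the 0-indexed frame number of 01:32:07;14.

As if non-drop at 30 labels/s: (1 × 3600 + 32 × 60 + 7) × 30 + 14 = 165824.
Minute boundaries passed: 92; those not divisible by 10: 92 − 9 = 83; dropped labels = 2 × 83 = 166.
Actual frame index = 165824 − 166 = 165658.

165658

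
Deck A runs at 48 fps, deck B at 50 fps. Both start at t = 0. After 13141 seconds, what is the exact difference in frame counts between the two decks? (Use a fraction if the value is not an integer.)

26282 frames

A emits 48 × 13141 = 630768 frames; B emits 50 × 13141 = 657050.
Difference = 26282 frames; B is ahead of A.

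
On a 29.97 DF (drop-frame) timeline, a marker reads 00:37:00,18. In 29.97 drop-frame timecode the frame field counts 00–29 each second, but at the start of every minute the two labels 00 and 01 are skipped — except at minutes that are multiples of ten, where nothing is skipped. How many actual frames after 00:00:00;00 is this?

66550

Complete 10-minute blocks: 3, each 17982 frames → 53946.
Remaining 7 whole minutes in the current block: 1800 + 6 × 1798 = 12588 frames.
Within the current minute: 0 × 30 + 18 − 2 = 16 (labels ;00/;01 skipped at this minute). Total = 53946 + 12588 + 16 = 66550.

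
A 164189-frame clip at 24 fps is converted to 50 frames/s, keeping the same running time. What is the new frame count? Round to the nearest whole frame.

Frames at target rate = 164189 × (50) / (24) = 4104725/12 ≈ 342060.417.
Nearest whole frame: 342060.

342060 frames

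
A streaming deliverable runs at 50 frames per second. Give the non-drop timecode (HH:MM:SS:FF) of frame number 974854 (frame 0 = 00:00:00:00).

974854 ÷ 50 = 19497 full seconds, remainder 4 frames.
19497 s = 5 h 24 min 57 s.
Timecode: 05:24:57:04.

05:24:57:04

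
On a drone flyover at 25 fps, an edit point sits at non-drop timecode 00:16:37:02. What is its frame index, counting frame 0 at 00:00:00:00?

Total seconds to the label: (0 × 3600 + 16 × 60 + 37) = 997.
Frame index = 997 × 25 + 2 = 24927.

24927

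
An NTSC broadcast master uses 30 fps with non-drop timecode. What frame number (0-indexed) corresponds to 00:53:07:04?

Total seconds to the label: (0 × 3600 + 53 × 60 + 7) = 3187.
Frame index = 3187 × 30 + 4 = 95614.

95614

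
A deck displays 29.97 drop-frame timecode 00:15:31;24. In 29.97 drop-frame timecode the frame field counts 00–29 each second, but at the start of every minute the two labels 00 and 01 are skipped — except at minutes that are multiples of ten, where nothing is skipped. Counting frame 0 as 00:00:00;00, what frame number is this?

Complete 10-minute blocks: 1, each 17982 frames → 17982.
Remaining 5 whole minutes in the current block: 1800 + 4 × 1798 = 8992 frames.
Within the current minute: 31 × 30 + 24 − 2 = 952 (labels ;00/;01 skipped at this minute). Total = 17982 + 8992 + 952 = 27926.

27926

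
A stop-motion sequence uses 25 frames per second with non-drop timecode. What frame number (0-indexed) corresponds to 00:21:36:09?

32409

Total seconds to the label: (0 × 3600 + 21 × 60 + 36) = 1296.
Frame index = 1296 × 25 + 9 = 32409.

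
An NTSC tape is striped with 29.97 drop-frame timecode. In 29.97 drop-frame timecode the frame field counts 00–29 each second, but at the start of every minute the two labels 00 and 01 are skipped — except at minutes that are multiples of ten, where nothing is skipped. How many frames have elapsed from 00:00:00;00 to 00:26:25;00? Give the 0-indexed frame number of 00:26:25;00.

As if non-drop at 30 labels/s: (0 × 3600 + 26 × 60 + 25) × 30 + 0 = 47550.
Minute boundaries passed: 26; those not divisible by 10: 26 − 2 = 24; dropped labels = 2 × 24 = 48.
Actual frame index = 47550 − 48 = 47502.

47502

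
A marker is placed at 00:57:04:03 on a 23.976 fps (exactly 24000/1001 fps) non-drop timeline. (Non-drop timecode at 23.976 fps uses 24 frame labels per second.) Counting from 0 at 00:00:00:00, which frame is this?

82179

Total seconds to the label: (0 × 3600 + 57 × 60 + 4) = 3424.
Frame index = 3424 × 24 + 3 = 82179.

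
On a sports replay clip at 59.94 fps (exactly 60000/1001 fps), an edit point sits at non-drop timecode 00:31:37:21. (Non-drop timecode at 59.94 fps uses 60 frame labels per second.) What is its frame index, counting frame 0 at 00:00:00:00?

frame 113841

Total seconds to the label: (0 × 3600 + 31 × 60 + 37) = 1897.
Frame index = 1897 × 60 + 21 = 113841.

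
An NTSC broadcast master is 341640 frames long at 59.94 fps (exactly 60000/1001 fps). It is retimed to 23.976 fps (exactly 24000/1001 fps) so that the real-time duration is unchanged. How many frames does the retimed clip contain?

136656 frames

Target frames = source frames × (target rate / source rate) = 341640 × (24000/1001)/(60000/1001) = 341640 × 2/5 = 136656.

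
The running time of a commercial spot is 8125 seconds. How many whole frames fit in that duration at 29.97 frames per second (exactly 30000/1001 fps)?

Frames = 8125 × 30000/1001 = 18750000/77 ≈ 243506.4935.
Complete frames: 243506.

243506 frames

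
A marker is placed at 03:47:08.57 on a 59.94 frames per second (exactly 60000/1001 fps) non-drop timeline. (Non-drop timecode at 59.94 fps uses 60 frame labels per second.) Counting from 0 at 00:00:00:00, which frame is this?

817737

Total seconds to the label: (3 × 3600 + 47 × 60 + 8) = 13628.
Frame index = 13628 × 60 + 57 = 817737.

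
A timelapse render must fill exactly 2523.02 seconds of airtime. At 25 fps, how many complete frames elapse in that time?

63075 frames

Frames = 2523.02 × 25 = 126151/2 ≈ 63075.5000.
Complete frames: 63075.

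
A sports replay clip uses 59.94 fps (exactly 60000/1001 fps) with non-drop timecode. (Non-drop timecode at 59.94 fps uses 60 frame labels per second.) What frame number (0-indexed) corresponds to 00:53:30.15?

192615

Total seconds to the label: (0 × 3600 + 53 × 60 + 30) = 3210.
Frame index = 3210 × 60 + 15 = 192615.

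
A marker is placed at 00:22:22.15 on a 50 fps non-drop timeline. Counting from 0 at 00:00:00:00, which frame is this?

67115

Total seconds to the label: (0 × 3600 + 22 × 60 + 22) = 1342.
Frame index = 1342 × 50 + 15 = 67115.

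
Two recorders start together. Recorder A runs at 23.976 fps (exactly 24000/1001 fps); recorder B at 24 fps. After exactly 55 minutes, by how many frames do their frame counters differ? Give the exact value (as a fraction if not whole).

55 min = 3300 s.
A emits 24000/1001 × 3300 = 7200000/91 frames; B emits 24 × 3300 = 79200.
Difference = 7200/91 frames (≈ 79.1209); B is ahead of A.

7200/91 frames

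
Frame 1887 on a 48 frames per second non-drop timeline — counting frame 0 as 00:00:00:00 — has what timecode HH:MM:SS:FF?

1887 ÷ 48 = 39 full seconds, remainder 15 frames.
39 s = 0 h 0 min 39 s.
Timecode: 00:00:39:15.

00:00:39:15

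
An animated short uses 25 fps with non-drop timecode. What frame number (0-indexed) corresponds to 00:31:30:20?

Total seconds to the label: (0 × 3600 + 31 × 60 + 30) = 1890.
Frame index = 1890 × 25 + 20 = 47270.

47270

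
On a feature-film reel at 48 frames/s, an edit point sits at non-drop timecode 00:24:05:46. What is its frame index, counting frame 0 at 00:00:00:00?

69406

Total seconds to the label: (0 × 3600 + 24 × 60 + 5) = 1445.
Frame index = 1445 × 48 + 46 = 69406.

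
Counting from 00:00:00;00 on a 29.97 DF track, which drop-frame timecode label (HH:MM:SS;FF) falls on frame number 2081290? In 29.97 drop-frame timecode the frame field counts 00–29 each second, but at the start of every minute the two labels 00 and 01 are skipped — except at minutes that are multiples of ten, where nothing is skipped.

19:17:25;24

Each 10-minute DF block holds 10 × 60 × 30 − 9 × 2 = 17982 frames. 2081290 ÷ 17982 → 115 full blocks, remainder 13360.
Within the partial block the first minute is 1800 frames and each further minute 1798, so 7 further minute boundaries passed. Total skipped labels = 18 × 115 + 2 × 7 = 2084.
Non-drop label index = 2081290 + 2084 = 2083374; at 30 labels/s that is 19:17:25:24, i.e. DF 19:17:25;24.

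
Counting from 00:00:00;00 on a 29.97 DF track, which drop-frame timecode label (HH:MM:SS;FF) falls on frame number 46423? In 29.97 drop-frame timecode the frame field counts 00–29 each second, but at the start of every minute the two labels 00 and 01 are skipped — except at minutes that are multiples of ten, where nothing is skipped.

00:25:48;29

Each 10-minute DF block holds 10 × 60 × 30 − 9 × 2 = 17982 frames. 46423 ÷ 17982 → 2 full blocks, remainder 10459.
Within the partial block the first minute is 1800 frames and each further minute 1798, so 5 further minute boundaries passed. Total skipped labels = 18 × 2 + 2 × 5 = 46.
Non-drop label index = 46423 + 46 = 46469; at 30 labels/s that is 00:25:48:29, i.e. DF 00:25:48;29.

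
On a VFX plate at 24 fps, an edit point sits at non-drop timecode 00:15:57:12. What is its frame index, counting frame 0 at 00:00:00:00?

Total seconds to the label: (0 × 3600 + 15 × 60 + 57) = 957.
Frame index = 957 × 24 + 12 = 22980.

22980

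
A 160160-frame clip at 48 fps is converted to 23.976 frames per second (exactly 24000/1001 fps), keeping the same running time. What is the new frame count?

Target frames = source frames × (target rate / source rate) = 160160 × (24000/1001)/(48) = 160160 × 500/1001 = 80000.

80000 frames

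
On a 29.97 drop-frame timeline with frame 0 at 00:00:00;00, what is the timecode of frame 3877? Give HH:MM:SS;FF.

00:02:09;11

Each 10-minute DF block holds 10 × 60 × 30 − 9 × 2 = 17982 frames. 3877 ÷ 17982 → 0 full blocks, remainder 3877.
Within the partial block the first minute is 1800 frames and each further minute 1798, so 2 further minute boundaries passed. Total skipped labels = 18 × 0 + 2 × 2 = 4.
Non-drop label index = 3877 + 4 = 3881; at 30 labels/s that is 00:02:09:11, i.e. DF 00:02:09;11.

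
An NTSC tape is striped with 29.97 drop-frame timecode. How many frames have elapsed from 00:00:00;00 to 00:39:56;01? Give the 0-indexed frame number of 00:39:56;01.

71809

Complete 10-minute blocks: 3, each 17982 frames → 53946.
Remaining 9 whole minutes in the current block: 1800 + 8 × 1798 = 16184 frames.
Within the current minute: 56 × 30 + 1 − 2 = 1679 (labels ;00/;01 skipped at this minute). Total = 53946 + 16184 + 1679 = 71809.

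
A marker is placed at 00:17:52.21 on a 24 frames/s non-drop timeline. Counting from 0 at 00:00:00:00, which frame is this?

frame 25749

Total seconds to the label: (0 × 3600 + 17 × 60 + 52) = 1072.
Frame index = 1072 × 24 + 21 = 25749.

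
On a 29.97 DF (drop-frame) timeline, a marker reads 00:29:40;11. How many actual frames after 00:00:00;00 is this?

53357

Complete 10-minute blocks: 2, each 17982 frames → 35964.
Remaining 9 whole minutes in the current block: 1800 + 8 × 1798 = 16184 frames.
Within the current minute: 40 × 30 + 11 − 2 = 1209 (labels ;00/;01 skipped at this minute). Total = 35964 + 16184 + 1209 = 53357.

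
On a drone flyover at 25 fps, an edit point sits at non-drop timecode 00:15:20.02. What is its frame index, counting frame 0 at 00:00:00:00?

Total seconds to the label: (0 × 3600 + 15 × 60 + 20) = 920.
Frame index = 920 × 25 + 2 = 23002.

23002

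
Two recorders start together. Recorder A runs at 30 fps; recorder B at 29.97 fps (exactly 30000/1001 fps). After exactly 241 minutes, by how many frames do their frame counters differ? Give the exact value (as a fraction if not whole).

433800/1001 frames

241 min = 14460 s.
A emits 30 × 14460 = 433800 frames; B emits 30000/1001 × 14460 = 433800000/1001.
Difference = 433800/1001 frames (≈ 433.3666); B is behind A.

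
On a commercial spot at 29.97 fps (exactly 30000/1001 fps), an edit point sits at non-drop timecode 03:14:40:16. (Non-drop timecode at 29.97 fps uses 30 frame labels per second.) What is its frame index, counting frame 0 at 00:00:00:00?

350416

Total seconds to the label: (3 × 3600 + 14 × 60 + 40) = 11680.
Frame index = 11680 × 30 + 16 = 350416.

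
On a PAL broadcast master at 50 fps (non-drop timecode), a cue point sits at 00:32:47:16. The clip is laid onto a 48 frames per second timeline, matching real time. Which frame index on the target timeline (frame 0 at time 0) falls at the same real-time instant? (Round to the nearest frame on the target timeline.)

Source frame index: (0×3600 + 32×60 + 47) × 50 + 16 = 98366.
Real time: 98366 / (50) = 49183/25 s.
Target frame: (49183/25) × (48) = 2360784/25 ≈ 94431.360 → 94431.

frame 94431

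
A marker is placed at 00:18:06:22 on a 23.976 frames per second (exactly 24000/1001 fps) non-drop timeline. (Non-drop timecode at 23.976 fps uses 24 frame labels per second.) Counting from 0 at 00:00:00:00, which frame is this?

Total seconds to the label: (0 × 3600 + 18 × 60 + 6) = 1086.
Frame index = 1086 × 24 + 22 = 26086.

frame 26086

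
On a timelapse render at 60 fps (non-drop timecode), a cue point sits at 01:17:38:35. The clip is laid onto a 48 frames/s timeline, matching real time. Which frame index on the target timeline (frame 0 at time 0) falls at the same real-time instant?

Source frame index: (1×3600 + 17×60 + 38) × 60 + 35 = 279515.
Real time: 279515 / (60) = 55903/12 s.
Target frame: (55903/12) × (48) = 223612.

frame 223612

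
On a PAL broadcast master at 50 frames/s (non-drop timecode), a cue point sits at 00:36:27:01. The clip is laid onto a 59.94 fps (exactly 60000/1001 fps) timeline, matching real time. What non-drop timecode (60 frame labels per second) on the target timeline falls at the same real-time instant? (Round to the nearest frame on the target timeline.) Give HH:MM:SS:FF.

00:36:24:50

Source frame index: (0×3600 + 36×60 + 27) × 50 + 1 = 109351.
Real time: 109351 / (50) = 109351/50 s.
Target frame: (109351/50) × (60000/1001) = 11929200/91 ≈ 131090.110 → 131090.
At 60 labels/s: frame 131090 → 00:36:24:50.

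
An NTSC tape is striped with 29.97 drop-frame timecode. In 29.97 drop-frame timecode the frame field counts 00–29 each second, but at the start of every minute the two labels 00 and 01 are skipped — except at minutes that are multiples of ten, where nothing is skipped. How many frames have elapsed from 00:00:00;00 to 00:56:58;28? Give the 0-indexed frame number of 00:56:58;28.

As if non-drop at 30 labels/s: (0 × 3600 + 56 × 60 + 58) × 30 + 28 = 102568.
Minute boundaries passed: 56; those not divisible by 10: 56 − 5 = 51; dropped labels = 2 × 51 = 102.
Actual frame index = 102568 − 102 = 102466.

102466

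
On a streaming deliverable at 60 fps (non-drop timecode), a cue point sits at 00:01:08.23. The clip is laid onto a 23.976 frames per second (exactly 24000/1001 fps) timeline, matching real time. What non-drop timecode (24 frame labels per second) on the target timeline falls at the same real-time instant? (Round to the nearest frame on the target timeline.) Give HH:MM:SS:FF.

Source frame index: (0×3600 + 1×60 + 8) × 60 + 23 = 4103.
Real time: 4103 / (60) = 4103/60 s.
Target frame: (4103/60) × (24000/1001) = 149200/91 ≈ 1639.560 → 1640.
At 24 labels/s: frame 1640 → 00:01:08:08.

00:01:08:08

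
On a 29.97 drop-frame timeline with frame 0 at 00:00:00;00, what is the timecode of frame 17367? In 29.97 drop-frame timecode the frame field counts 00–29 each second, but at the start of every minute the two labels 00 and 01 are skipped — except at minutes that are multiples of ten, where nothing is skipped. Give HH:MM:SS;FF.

Ten DF minutes hold 17982 frames, so frame 17367 lies in block 0 (frames 0–17981) with 17367 frames into that block.
The block's first minute is 1800 frames and the rest 1798 each; 17367 frames reaches minute 9, so 0 × 18 + 9 × 2 = 18 labels have been skipped so far.
Adding those back, label number 17367 + 18 = 17385 at 30 labels/s is 579 s + 15 f = 0 h 9 min 39 s frame 15, i.e. 00:09:39;15.

00:09:39;15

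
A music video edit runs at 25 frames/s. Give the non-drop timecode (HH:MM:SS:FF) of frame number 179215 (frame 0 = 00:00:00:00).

01:59:28:15

179215 ÷ 25 = 7168 full seconds, remainder 15 frames.
7168 s = 1 h 59 min 28 s.
Timecode: 01:59:28:15.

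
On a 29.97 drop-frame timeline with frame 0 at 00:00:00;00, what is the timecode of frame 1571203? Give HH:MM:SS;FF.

14:33:45;25

Each 10-minute DF block holds 10 × 60 × 30 − 9 × 2 = 17982 frames. 1571203 ÷ 17982 → 87 full blocks, remainder 6769.
Within the partial block the first minute is 1800 frames and each further minute 1798, so 3 further minute boundaries passed. Total skipped labels = 18 × 87 + 2 × 3 = 1572.
Non-drop label index = 1571203 + 1572 = 1572775; at 30 labels/s that is 14:33:45:25, i.e. DF 14:33:45;25.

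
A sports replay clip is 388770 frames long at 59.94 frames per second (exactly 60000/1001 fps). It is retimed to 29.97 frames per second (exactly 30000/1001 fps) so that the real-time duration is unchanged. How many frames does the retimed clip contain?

Target frames = source frames × (target rate / source rate) = 388770 × (30000/1001)/(60000/1001) = 388770 × 1/2 = 194385.

194385 frames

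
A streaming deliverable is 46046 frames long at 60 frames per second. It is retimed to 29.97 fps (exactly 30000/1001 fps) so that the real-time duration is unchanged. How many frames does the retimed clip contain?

Target frames = source frames × (target rate / source rate) = 46046 × (30000/1001)/(60) = 46046 × 500/1001 = 23000.

23000 frames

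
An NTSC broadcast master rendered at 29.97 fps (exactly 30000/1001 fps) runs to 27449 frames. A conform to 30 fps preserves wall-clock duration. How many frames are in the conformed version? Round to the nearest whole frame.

Frames at target rate = 27449 × (30) / (30000/1001) = 27476449/1000 ≈ 27476.449.
Nearest whole frame: 27476.

27476 frames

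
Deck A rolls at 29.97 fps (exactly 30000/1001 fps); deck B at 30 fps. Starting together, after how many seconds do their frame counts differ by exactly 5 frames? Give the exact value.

1001/6 seconds

The gap grows by |30 − 30000/1001| = 30/1001 frames per second.
Time for a 5-frame gap: 5 ÷ (30/1001) = 1001/6 s.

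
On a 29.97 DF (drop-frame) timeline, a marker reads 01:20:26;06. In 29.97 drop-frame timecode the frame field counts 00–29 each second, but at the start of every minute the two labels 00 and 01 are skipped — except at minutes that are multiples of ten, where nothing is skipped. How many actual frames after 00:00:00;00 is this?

144642

Complete 10-minute blocks: 8, each 17982 frames → 143856.
Remaining 0 whole minutes in the current block: 0 frames.
Within the current minute: 26 × 30 + 6 = 786. Total = 143856 + 0 + 786 = 144642.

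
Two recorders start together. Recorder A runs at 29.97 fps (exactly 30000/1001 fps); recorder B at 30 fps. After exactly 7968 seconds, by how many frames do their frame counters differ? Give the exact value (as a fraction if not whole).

A emits 30000/1001 × 7968 = 239040000/1001 frames; B emits 30 × 7968 = 239040.
Difference = 239040/1001 frames (≈ 238.8012); B is ahead of A.

239040/1001 frames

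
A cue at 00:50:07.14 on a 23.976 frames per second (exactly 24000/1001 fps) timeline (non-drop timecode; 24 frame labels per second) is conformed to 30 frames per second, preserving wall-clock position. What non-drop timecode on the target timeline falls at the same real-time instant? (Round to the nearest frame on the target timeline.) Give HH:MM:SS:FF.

00:50:10:18

Source frame index: (0×3600 + 50×60 + 7) × 24 + 14 = 72182.
Real time: 72182 / (24000/1001) = 36127091/12000 s.
Target frame: (36127091/12000) × (30) = 36127091/400 ≈ 90317.727 → 90318.
At 30 labels/s: frame 90318 → 00:50:10:18.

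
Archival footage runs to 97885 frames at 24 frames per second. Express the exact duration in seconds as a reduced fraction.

97885/24 seconds

Running time = 97885 ÷ (24) = 97885 × 1/24 = 97885/24 s.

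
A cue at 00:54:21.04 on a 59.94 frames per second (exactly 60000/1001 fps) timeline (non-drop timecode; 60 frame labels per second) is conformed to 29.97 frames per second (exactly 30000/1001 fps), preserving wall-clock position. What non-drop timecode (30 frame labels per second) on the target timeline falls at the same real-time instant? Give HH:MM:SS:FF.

00:54:21:02

Source frame index: (0×3600 + 54×60 + 21) × 60 + 4 = 195664.
Real time: 195664 / (60000/1001) = 12241229/3750 s.
Target frame: (12241229/3750) × (30000/1001) = 97832.
At 30 labels/s: frame 97832 → 00:54:21:02.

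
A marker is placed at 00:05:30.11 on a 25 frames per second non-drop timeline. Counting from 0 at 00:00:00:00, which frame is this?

frame 8261

Total seconds to the label: (0 × 3600 + 5 × 60 + 30) = 330.
Frame index = 330 × 25 + 11 = 8261.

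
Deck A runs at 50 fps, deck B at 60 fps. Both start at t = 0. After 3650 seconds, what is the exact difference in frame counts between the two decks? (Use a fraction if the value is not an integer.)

A emits 50 × 3650 = 182500 frames; B emits 60 × 3650 = 219000.
Difference = 36500 frames; B is ahead of A.

36500 frames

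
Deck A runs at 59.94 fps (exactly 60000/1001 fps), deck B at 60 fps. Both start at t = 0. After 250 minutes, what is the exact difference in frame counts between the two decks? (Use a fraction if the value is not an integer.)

250 min = 15000 s.
A emits 60000/1001 × 15000 = 900000000/1001 frames; B emits 60 × 15000 = 900000.
Difference = 900000/1001 frames (≈ 899.1009); B is ahead of A.

900000/1001 frames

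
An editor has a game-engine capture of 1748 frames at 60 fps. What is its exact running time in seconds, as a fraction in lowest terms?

437/15 seconds

Running time = 1748 ÷ (60) = 1748 × 1/60 = 437/15 s.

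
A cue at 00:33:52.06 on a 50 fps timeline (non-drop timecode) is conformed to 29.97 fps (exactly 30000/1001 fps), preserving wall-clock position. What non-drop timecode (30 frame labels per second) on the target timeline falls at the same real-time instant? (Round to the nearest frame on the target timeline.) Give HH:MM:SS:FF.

00:33:50:03

Source frame index: (0×3600 + 33×60 + 52) × 50 + 6 = 101606.
Real time: 101606 / (50) = 50803/25 s.
Target frame: (50803/25) × (30000/1001) = 60963600/1001 ≈ 60902.697 → 60903.
At 30 labels/s: frame 60903 → 00:33:50:03.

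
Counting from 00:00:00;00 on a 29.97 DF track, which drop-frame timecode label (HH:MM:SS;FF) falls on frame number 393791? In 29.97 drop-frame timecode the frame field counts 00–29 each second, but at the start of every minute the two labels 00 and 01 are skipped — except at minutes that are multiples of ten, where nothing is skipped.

03:38:59;15

Ten DF minutes hold 17982 frames, so frame 393791 lies in block 21 (frames 377622–395603) with 16169 frames into that block.
The block's first minute is 1800 frames and the rest 1798 each; 16169 frames reaches minute 8, so 21 × 18 + 8 × 2 = 394 labels have been skipped so far.
Adding those back, label number 393791 + 394 = 394185 at 30 labels/s is 13139 s + 15 f = 3 h 38 min 59 s frame 15, i.e. 03:38:59;15.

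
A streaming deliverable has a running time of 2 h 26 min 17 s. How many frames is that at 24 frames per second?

210648 frames

2 h 26 min 17 s = 8777 s.
Frames = 8777 × 24 = 210648.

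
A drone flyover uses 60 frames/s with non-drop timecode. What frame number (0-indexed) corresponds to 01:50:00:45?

Total seconds to the label: (1 × 3600 + 50 × 60 + 0) = 6600.
Frame index = 6600 × 60 + 45 = 396045.

396045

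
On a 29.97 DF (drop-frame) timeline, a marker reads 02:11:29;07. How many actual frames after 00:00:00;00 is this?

As if non-drop at 30 labels/s: (2 × 3600 + 11 × 60 + 29) × 30 + 7 = 236677.
Minute boundaries passed: 131; those not divisible by 10: 131 − 13 = 118; dropped labels = 2 × 118 = 236.
Actual frame index = 236677 − 236 = 236441.

236441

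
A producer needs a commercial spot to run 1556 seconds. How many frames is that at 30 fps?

Frames = 1556 × 30 = 46680.

46680 frames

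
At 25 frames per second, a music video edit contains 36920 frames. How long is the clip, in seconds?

1476.8 seconds

Running time = 36920 / (25) = 1476.8 s.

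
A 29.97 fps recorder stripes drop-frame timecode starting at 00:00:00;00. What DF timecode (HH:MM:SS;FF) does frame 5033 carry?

Ten DF minutes hold 17982 frames, so frame 5033 lies in block 0 (frames 0–17981) with 5033 frames into that block.
The block's first minute is 1800 frames and the rest 1798 each; 5033 frames reaches minute 2, so 0 × 18 + 2 × 2 = 4 labels have been skipped so far.
Adding those back, label number 5033 + 4 = 5037 at 30 labels/s is 167 s + 27 f = 0 h 2 min 47 s frame 27, i.e. 00:02:47;27.

00:02:47;27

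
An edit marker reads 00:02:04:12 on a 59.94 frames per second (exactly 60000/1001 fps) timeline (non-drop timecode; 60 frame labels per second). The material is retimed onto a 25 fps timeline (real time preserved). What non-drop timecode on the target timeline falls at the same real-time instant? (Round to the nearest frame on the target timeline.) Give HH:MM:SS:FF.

Source frame index: (0×3600 + 2×60 + 4) × 60 + 12 = 7452.
Real time: 7452 / (60000/1001) = 621621/5000 s.
Target frame: (621621/5000) × (25) = 621621/200 ≈ 3108.105 → 3108.
At 25 labels/s: frame 3108 → 00:02:04:08.

00:02:04:08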